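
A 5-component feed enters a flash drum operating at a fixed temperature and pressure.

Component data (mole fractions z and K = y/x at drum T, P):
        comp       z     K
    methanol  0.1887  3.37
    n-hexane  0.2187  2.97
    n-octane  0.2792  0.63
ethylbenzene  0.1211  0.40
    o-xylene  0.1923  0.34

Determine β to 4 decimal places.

Material balance + equilibrium reduce to Σ zᵢ(Kᵢ−1)/(1+β(Kᵢ−1)) = 0.
Feasibility: ΣzᵢKᵢ = 1.5752, Σzᵢ/Kᵢ = 1.4411 — both > 1, two phases present.
Newton iteration, β⁰ = 0.5:
  β = 0.5000: g = 0.00174, g' = -0.7705 → β = 0.5023
Converged at β = 0.5023.

β = 0.5023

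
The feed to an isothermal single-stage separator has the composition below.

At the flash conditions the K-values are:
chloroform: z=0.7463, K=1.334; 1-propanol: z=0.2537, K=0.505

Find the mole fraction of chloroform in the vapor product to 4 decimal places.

Binary case is linear: z₁(K₁−1)(1+ψ(K₂−1)) + z₂(K₂−1)(1+ψ(K₁−1)) = 0
⇒ ψ = [z₁(K₁−1)+z₂(K₂−1)] / [−(K₁−1)(K₂−1)] = 0.12368/0.16533 = 0.7481
Compositions from xᵢ = zᵢ/(1+ψ(Kᵢ−1)), yᵢ = Kᵢxᵢ:
  chloroform: x = 0.5971, y = 0.7965
  1-propanol: x = 0.4029, y = 0.2035

y_chloroform = 0.7965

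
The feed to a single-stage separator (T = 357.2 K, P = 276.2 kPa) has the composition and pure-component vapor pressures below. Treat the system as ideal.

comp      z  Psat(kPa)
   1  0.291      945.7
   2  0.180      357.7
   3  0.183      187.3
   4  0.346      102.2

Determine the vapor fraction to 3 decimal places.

ψ = 0.466

Raoult's law: Kᵢ = Pᵢˢᵃᵗ/P = Pᵢˢᵃᵗ/276.2.
  K_1 = 945.7/276.2 = 3.42397, K_2 = 357.7/276.2 = 1.29508, K_3 = 187.3/276.2 = 0.67813, K_4 = 102.2/276.2 = 0.37002
Let ψ = V/F and solve Σ zᵢ(Kᵢ−1)/(1+ψ(Kᵢ−1)) = 0.
g(0) = ΣzᵢKᵢ − 1 = 0.482 and g(1) = 1 − Σzᵢ/Kᵢ = -0.429, so a root lies in (0, 1).
Newton–Raphson from ψ = 0.39:
  ψ = 0.390: g = 0.0539, g' = -0.731 → ψ = 0.464
  ψ = 0.464: g = 0.0016, g' = -0.691 → ψ = 0.466
Converged at ψ = 0.466.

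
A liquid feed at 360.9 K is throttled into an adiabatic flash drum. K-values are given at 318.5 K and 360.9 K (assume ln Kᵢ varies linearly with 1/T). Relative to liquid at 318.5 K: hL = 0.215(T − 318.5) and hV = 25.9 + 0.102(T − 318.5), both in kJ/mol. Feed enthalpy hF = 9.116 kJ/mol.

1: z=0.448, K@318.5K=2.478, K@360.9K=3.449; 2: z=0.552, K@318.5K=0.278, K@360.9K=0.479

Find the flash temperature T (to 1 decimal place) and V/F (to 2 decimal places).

T = 325.2 K, V/F = 0.31

Adiabatic flash: solve Rachford–Rice at each trial T, then check hF = ψ·hV(T) + (1−ψ)·hL(T).
  T = 318.5 K: K = (2.478, 0.278), RR gives ψ = 0.247, H_out = 6.398 kJ/mol
  T = 360.9 K: K = (3.449, 0.479), RR gives ψ = 0.634, H_out = 22.509 kJ/mol
  T = 339.7 K: K = (2.954, 0.371), RR gives ψ = 0.430, H_out = 14.662 kJ/mol
  T = 329.1 K: K = (2.713, 0.323), RR gives ψ = 0.339, H_out = 10.659 kJ/mol
  T = 323.8 K: K = (2.595, 0.300), RR gives ψ = 0.294, H_out = 8.572 kJ/mol
  T = 326.5 K: K = (2.655, 0.311), RR gives ψ = 0.317, H_out = 9.645 kJ/mol
  T = 325.1 K: K = (2.624, 0.305), RR gives ψ = 0.305, H_out = 9.091 kJ/mol
Linear interpolation between T = 325.1 (H_out = 9.091) and T = 326.5 (H_out = 9.645) on hF = 9.116 gives T ≈ 325.2 K, at which ψ = 0.31.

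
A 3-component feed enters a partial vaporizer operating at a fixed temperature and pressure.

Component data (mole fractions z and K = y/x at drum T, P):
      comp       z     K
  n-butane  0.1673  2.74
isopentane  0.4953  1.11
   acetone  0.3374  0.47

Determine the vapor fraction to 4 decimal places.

Rachford–Rice: g(ψ) = Σ zᵢ(Kᵢ−1)/(1+ψ(Kᵢ−1)) = 0.
g(0) = ΣzᵢKᵢ − 1 = 0.1668 and g(1) = 1 − Σzᵢ/Kᵢ = -0.2251, so a root lies in (0, 1).
Newton iteration, ψ⁰ = 0.5:
  ψ = 0.5000: g = -0.03598, g' = -0.3257 → ψ = 0.3895
  ψ = 0.3895: g = 0.00041, g' = -0.3360 → ψ = 0.3907
Converged at ψ = 0.3907.

ψ = 0.3907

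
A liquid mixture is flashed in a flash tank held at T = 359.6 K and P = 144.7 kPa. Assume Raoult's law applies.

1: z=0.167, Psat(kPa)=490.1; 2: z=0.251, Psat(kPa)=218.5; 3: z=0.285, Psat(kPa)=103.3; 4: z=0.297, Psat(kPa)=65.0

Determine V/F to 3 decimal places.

Raoult's law: Kᵢ = Pᵢˢᵃᵗ/P = Pᵢˢᵃᵗ/144.7.
  K_1 = 490.1/144.7 = 3.38701, K_2 = 218.5/144.7 = 1.51002, K_3 = 103.3/144.7 = 0.71389, K_4 = 65.0/144.7 = 0.44921
Material balance + equilibrium reduce to Σ zᵢ(Kᵢ−1)/(1+V/F(Kᵢ−1)) = 0.
Feasibility: ΣzᵢKᵢ = 1.282, Σzᵢ/Kᵢ = 1.276 — both > 1, two phases present.
Iterate (Newton) starting at V/F = 0.5:
  V/F = 0.500: g = -0.0372, g' = -0.443 → V/F = 0.416
  V/F = 0.416: g = 0.0009, g' = -0.466 → V/F = 0.418
Converged at V/F = 0.418.

V/F = 0.418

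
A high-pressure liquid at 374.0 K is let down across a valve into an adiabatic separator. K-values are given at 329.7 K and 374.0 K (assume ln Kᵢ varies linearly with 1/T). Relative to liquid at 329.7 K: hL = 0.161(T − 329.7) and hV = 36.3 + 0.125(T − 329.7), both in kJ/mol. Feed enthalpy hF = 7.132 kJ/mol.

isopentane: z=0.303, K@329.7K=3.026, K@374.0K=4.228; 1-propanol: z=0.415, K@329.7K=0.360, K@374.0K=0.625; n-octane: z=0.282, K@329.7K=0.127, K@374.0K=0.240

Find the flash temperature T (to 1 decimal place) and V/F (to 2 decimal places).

T = 341.9 K, V/F = 0.14

Adiabatic flash: solve Rachford–Rice at each trial T, then check hF = ψ·hV(T) + (1−ψ)·hL(T).
  T = 329.7 K: K = (3.026, 0.360, 0.127), RR gives ψ = 0.068, H_out = 2.472 kJ/mol
  T = 374.0 K: K = (4.228, 0.625, 0.240), RR gives ψ = 0.339, H_out = 18.898 kJ/mol
  T = 351.9 K: K = (3.616, 0.483, 0.178), RR gives ψ = 0.203, H_out = 10.777 kJ/mol
  T = 340.8 K: K = (3.318, 0.419, 0.151), RR gives ψ = 0.137, H_out = 6.710 kJ/mol
  T = 346.4 K: K = (3.467, 0.451, 0.165), RR gives ψ = 0.170, H_out = 8.774 kJ/mol
  T = 343.6 K: K = (3.392, 0.435, 0.158), RR gives ψ = 0.154, H_out = 7.746 kJ/mol
  T = 342.2 K: K = (3.355, 0.427, 0.155), RR gives ψ = 0.146, H_out = 7.229 kJ/mol
Linear interpolation between T = 340.8 (H_out = 6.710) and T = 342.2 (H_out = 7.229) on hF = 7.132 gives T ≈ 341.9 K, at which ψ = 0.14.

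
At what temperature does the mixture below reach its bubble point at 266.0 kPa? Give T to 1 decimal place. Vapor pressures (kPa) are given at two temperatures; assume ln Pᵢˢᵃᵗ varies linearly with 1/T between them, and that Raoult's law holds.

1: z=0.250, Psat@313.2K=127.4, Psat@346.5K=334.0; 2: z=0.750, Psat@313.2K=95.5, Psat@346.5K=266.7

T = 344.2 K

Bubble-point temperature: ΣzᵢPᵢˢᵃᵗ(T) = P. Interpolate ln Pᵢˢᵃᵗ = aᵢ + bᵢ/T.
  T = 313.2 K: ΣzᵢPᵢˢᵃᵗ = 103.47 kPa
  T = 346.5 K: ΣzᵢPᵢˢᵃᵗ = 283.52 kPa
  T = 329.9 K: ΣzᵢPᵢˢᵃᵗ = 175.94 kPa
  T = 338.2 K: ΣzᵢPᵢˢᵃᵗ = 224.65 kPa
  T = 342.4 K: ΣzᵢPᵢˢᵃᵗ = 253.09 kPa
  T = 344.4 K: ΣzᵢPᵢˢᵃᵗ = 267.59 kPa
Interpolating between 342.4 K and 344.4 K gives T ≈ 344.2 K.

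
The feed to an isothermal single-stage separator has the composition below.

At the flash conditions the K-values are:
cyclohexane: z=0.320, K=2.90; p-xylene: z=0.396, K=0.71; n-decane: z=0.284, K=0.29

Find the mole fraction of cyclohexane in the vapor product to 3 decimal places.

y_cyclohexane = 0.586

Newton iteration, β⁰ = 0.5:
  β = 0.500: g = -0.1351, g' = -0.693 → β = 0.305
  β = 0.305: g = 0.0015, g' = -0.736 → β = 0.307
Converged at β = 0.307.
Compositions from xᵢ = zᵢ/(1+β(Kᵢ−1)), yᵢ = Kᵢxᵢ:
  cyclohexane: x = 0.202, y = 0.586
  p-xylene: x = 0.435, y = 0.309
  n-decane: x = 0.363, y = 0.105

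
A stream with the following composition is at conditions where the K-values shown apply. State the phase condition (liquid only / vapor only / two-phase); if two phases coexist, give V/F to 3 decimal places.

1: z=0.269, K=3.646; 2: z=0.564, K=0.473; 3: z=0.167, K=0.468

ΣzᵢKᵢ = 1.326; Σzᵢ/Kᵢ = 1.623.
Both exceed 1, so a two-phase solution exists.
Rachford–Rice: g(ψ) = Σ zᵢ(Kᵢ−1)/(1+ψ(Kᵢ−1)) = 0.
Iterate (Newton) starting at ψ = 0.52:
  ψ = 0.520: g = -0.2327, g' = -0.721 → ψ = 0.197
  ψ = 0.197: g = 0.0366, g' = -1.067 → ψ = 0.232
  ψ = 0.232: g = 0.0014, g' = -0.989 → ψ = 0.233
Converged at ψ = 0.233.

two-phase, V/F = 0.233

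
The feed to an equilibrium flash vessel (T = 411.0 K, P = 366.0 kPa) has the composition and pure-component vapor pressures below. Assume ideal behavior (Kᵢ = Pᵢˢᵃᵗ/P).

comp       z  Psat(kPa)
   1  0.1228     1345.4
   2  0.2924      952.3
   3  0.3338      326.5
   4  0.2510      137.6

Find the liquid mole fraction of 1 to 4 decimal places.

x_1 = 0.0416

Raoult's law: Kᵢ = Pᵢˢᵃᵗ/P = Pᵢˢᵃᵗ/366.0.
  K_1 = 1345.4/366.0 = 3.675956, K_2 = 952.3/366.0 = 2.601913, K_3 = 326.5/366.0 = 0.892077, K_4 = 137.6/366.0 = 0.375956
Material balance + equilibrium reduce to Σ zᵢ(Kᵢ−1)/(1+V/F(Kᵢ−1)) = 0.
g(0) = ΣzᵢKᵢ − 1 = 0.6043 and g(1) = 1 − Σzᵢ/Kᵢ = -0.1876, so a root lies in (0, 1).
Newton iteration, V/F⁰ = 0.46:
  V/F = 0.4600: g = 0.15936, g' = -0.6220 → V/F = 0.7162
  V/F = 0.7162: g = 0.00854, g' = -0.5902 → V/F = 0.7307
  V/F = 0.7307: g = -0.00003, g' = -0.5948 → V/F = 0.7306
Converged at V/F = 0.7306.
Compositions from xᵢ = zᵢ/(1+V/F(Kᵢ−1)), yᵢ = Kᵢxᵢ:
  1: x = 0.0416, y = 0.1528
  2: x = 0.1347, y = 0.3505
  3: x = 0.3624, y = 0.3233
  4: x = 0.4613, y = 0.1734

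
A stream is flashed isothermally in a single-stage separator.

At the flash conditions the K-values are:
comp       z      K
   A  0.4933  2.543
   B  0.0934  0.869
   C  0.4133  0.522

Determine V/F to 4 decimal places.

V/F = 0.8146

Material balance + equilibrium reduce to Σ zᵢ(Kᵢ−1)/(1+V/F(Kᵢ−1)) = 0.
Check two-phase: ΣzᵢKᵢ = 1.5514 > 1 and Σzᵢ/Kᵢ = 1.0932 > 1, so g(0) = 0.5514 > 0 and g(1) = -0.0932 < 0.
Newton iteration, V/F⁰ = 0.67:
  V/F = 0.6700: g = 0.07020, g' = -0.4902 → V/F = 0.8132
  V/F = 0.8132: g = 0.00070, g' = -0.4857 → V/F = 0.8146
Converged at V/F = 0.8146.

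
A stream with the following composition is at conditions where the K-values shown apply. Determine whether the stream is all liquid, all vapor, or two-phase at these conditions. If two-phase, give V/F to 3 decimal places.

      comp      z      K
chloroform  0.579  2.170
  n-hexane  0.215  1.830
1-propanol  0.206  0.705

all vapor

ΣzᵢKᵢ = 1.795; Σzᵢ/Kᵢ = 0.677.
Since Σzᵢ/Kᵢ < 1 the mixture is above its dew point — single vapor phase.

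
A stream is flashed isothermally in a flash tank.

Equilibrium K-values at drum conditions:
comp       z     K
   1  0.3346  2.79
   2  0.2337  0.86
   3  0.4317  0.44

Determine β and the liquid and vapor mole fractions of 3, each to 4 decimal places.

β = 0.4048, x_3 = 0.5582, y_3 = 0.2456

Rachford–Rice: g(β) = Σ zᵢ(Kᵢ−1)/(1+β(Kᵢ−1)) = 0.
Check two-phase: ΣzᵢKᵢ = 1.3245 > 1 and Σzᵢ/Kᵢ = 1.3728 > 1, so g(0) = 0.3245 > 0 and g(1) = -0.3728 < 0.
Newton iteration, β⁰ = 0.65:
  β = 0.6500: g = -0.13927, g' = -0.5693 → β = 0.4054
  β = 0.4054: g = -0.00034, g' = -0.5918 → β = 0.4048
Converged at β = 0.4048.
Compositions from xᵢ = zᵢ/(1+β(Kᵢ−1)), yᵢ = Kᵢxᵢ:
  1: x = 0.1940, y = 0.5413
  2: x = 0.2477, y = 0.2131
  3: x = 0.5582, y = 0.2456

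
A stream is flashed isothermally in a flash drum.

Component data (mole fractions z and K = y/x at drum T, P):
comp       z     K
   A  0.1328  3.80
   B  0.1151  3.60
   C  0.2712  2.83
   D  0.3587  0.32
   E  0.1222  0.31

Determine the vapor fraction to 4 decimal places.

ψ = 0.5421

Let ψ = V/F and solve Σ zᵢ(Kᵢ−1)/(1+ψ(Kᵢ−1)) = 0.
Check two-phase: ΣzᵢKᵢ = 1.8392 > 1 and Σzᵢ/Kᵢ = 1.6779 > 1, so g(0) = 0.8392 > 0 and g(1) = -0.6779 < 0.
Iterate (Newton) starting at ψ = 0.5:
  ψ = 0.5000: g = 0.04591, g' = -1.0919 → ψ = 0.5420
  ψ = 0.5420: g = 0.00005, g' = -1.0917 → ψ = 0.5421
Converged at ψ = 0.5421.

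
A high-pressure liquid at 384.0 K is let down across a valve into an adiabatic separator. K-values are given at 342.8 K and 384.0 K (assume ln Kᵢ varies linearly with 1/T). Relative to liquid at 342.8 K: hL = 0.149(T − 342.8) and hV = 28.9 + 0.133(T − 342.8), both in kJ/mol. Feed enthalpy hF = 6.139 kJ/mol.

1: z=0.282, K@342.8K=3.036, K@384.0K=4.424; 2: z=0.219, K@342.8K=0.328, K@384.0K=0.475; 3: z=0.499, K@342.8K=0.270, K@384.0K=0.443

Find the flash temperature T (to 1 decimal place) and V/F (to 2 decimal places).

T = 357.1 K, V/F = 0.14

Adiabatic flash: solve Rachford–Rice at each trial T, then check hF = ψ·hV(T) + (1−ψ)·hL(T).
  T = 342.8 K: K = (3.036, 0.328, 0.270), RR gives ψ = 0.043, H_out = 1.249 kJ/mol
  T = 384.0 K: K = (4.424, 0.475, 0.443), RR gives ψ = 0.306, H_out = 14.768 kJ/mol
  T = 363.4 K: K = (3.704, 0.399, 0.351), RR gives ψ = 0.179, H_out = 8.178 kJ/mol
  T = 353.1 K: K = (3.363, 0.363, 0.309), RR gives ψ = 0.114, H_out = 4.814 kJ/mol
  T = 358.2 K: K = (3.530, 0.380, 0.329), RR gives ψ = 0.147, H_out = 6.496 kJ/mol
  T = 355.6 K: K = (3.445, 0.371, 0.319), RR gives ψ = 0.130, H_out = 5.644 kJ/mol
  T = 356.9 K: K = (3.487, 0.376, 0.324), RR gives ψ = 0.138, H_out = 6.071 kJ/mol
Linear interpolation between T = 356.9 (H_out = 6.071) and T = 358.2 (H_out = 6.496) on hF = 6.139 gives T ≈ 357.1 K, at which ψ = 0.14.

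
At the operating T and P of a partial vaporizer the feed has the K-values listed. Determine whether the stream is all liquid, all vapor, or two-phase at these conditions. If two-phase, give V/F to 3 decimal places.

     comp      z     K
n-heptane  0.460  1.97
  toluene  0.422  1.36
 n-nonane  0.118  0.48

all vapor

ΣzᵢKᵢ = 1.537; Σzᵢ/Kᵢ = 0.790.
Since Σzᵢ/Kᵢ < 1 the mixture is above its dew point — single vapor phase.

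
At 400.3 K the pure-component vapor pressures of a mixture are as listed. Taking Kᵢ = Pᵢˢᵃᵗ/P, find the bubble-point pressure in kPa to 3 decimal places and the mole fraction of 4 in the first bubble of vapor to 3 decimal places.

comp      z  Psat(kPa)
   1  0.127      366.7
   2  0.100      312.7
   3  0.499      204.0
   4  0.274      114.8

Pbub = 211.092 kPa, y_4 = 0.149

At the bubble point ψ → 0, so ΣzᵢKᵢ = 1 with Kᵢ = Pᵢˢᵃᵗ/P ⇒ P = ΣzᵢPᵢˢᵃᵗ.
P = 0.127·366.7 + 0.100·312.7 + 0.499·204.0 + 0.274·114.8 = 211.092 kPa
yᵢ = zᵢPᵢˢᵃᵗ/P ⇒ y_4 = 0.274·114.8/211.092 = 0.149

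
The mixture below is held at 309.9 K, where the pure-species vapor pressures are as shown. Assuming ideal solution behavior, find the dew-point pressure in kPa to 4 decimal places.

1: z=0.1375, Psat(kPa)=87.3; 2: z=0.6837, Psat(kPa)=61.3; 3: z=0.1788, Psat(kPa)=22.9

Pdew = 48.6944 kPa

At the dew point ψ → 1, so Σzᵢ/Kᵢ = 1 with Kᵢ = Pᵢˢᵃᵗ/P ⇒ 1/P = Σzᵢ/Pᵢˢᵃᵗ.
1/P = 0.1375/87.3 + 0.6837/61.3 + 0.1788/22.9 = 0.0205362 ⇒ P = 48.6944 kPa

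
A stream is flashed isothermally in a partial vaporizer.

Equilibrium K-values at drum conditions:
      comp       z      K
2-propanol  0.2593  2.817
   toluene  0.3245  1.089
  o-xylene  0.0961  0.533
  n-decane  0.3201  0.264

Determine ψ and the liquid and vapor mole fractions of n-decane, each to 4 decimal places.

Let ψ = V/F and solve Σ zᵢ(Kᵢ−1)/(1+ψ(Kᵢ−1)) = 0.
Feasibility: ΣzᵢKᵢ = 1.2196, Σzᵢ/Kᵢ = 1.7828 — both > 1, two phases present.
Iterate (Newton) starting at ψ = 0.4:
  ψ = 0.4000: g = -0.08835, g' = -0.6695 → ψ = 0.2680
  ψ = 0.2680: g = 0.00026, g' = -0.6861 → ψ = 0.2684
Converged at ψ = 0.2684.
Compositions from xᵢ = zᵢ/(1+ψ(Kᵢ−1)), yᵢ = Kᵢxᵢ:
  2-propanol: x = 0.1743, y = 0.4910
  toluene: x = 0.3169, y = 0.3451
  o-xylene: x = 0.1099, y = 0.0586
  n-decane: x = 0.3989, y = 0.1053

ψ = 0.2684, x_n-decane = 0.3989, y_n-decane = 0.1053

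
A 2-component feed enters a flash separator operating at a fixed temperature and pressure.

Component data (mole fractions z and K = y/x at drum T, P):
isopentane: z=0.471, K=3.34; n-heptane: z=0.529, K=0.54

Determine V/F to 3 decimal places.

Newton–Raphson from V/F = 0.57:
  V/F = 0.570: g = 0.1424, g' = -0.679 → V/F = 0.780
  V/F = 0.780: g = 0.0108, g' = -0.595 → V/F = 0.798
Converged at V/F = 0.798.

V/F = 0.798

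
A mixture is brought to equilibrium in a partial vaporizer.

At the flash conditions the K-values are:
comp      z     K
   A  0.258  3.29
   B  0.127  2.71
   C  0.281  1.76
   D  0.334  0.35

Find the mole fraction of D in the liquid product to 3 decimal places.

Rachford–Rice: g(β) = Σ zᵢ(Kᵢ−1)/(1+β(Kᵢ−1)) = 0.
g(0) = ΣzᵢKᵢ − 1 = 0.804 and g(1) = 1 − Σzᵢ/Kᵢ = -0.239, so a root lies in (0, 1).
Iterate (Newton) starting at β = 0.33:
  β = 0.330: g = 0.3697, g' = -0.923 → β = 0.730
  β = 0.730: g = 0.0416, g' = -0.842 → β = 0.780
  β = 0.780: g = -0.0011, g' = -0.887 → β = 0.779
Converged at β = 0.779.
Compositions from xᵢ = zᵢ/(1+β(Kᵢ−1)), yᵢ = Kᵢxᵢ:
  A: x = 0.093, y = 0.305
  B: x = 0.054, y = 0.148
  C: x = 0.177, y = 0.311
  D: x = 0.676, y = 0.237

x_D = 0.676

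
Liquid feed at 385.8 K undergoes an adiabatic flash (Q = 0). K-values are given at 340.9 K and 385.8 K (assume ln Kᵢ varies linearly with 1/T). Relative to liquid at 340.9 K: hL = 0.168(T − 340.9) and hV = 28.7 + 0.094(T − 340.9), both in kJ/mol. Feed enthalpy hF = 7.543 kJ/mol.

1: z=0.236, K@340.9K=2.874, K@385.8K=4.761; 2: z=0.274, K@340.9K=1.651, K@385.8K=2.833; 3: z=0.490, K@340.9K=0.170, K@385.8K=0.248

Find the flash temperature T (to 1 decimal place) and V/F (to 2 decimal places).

T = 345.6 K, V/F = 0.24

Adiabatic flash: solve Rachford–Rice at each trial T, then check hF = ψ·hV(T) + (1−ψ)·hL(T).
  T = 340.9 K: K = (2.874, 1.651, 0.170), RR gives ψ = 0.192, H_out = 5.510 kJ/mol
  T = 385.8 K: K = (4.761, 2.833, 0.248), RR gives ψ = 0.485, H_out = 19.854 kJ/mol
  T = 363.4 K: K = (3.759, 2.200, 0.208), RR gives ψ = 0.371, H_out = 13.802 kJ/mol
  T = 352.1 K: K = (3.299, 1.914, 0.188), RR gives ψ = 0.293, H_out = 10.047 kJ/mol
  T = 346.5 K: K = (3.083, 1.780, 0.179), RR gives ψ = 0.246, H_out = 7.905 kJ/mol
  T = 343.7 K: K = (2.977, 1.715, 0.175), RR gives ψ = 0.220, H_out = 6.744 kJ/mol
  T = 345.1 K: K = (3.030, 1.747, 0.177), RR gives ψ = 0.233, H_out = 7.333 kJ/mol
Linear interpolation between T = 345.1 (H_out = 7.333) and T = 346.5 (H_out = 7.905) on hF = 7.543 gives T ≈ 345.6 K, at which ψ = 0.24.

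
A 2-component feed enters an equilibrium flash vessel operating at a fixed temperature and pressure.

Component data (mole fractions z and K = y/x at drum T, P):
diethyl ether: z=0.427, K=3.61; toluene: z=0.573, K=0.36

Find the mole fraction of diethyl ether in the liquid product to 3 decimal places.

x_diethyl ether = 0.197

Rachford–Rice: g(ψ) = Σ zᵢ(Kᵢ−1)/(1+ψ(Kᵢ−1)) = 0.
g(0) = ΣzᵢKᵢ − 1 = 0.748 and g(1) = 1 − Σzᵢ/Kᵢ = -0.710, so a root lies in (0, 1).
Iterate (Newton) starting at ψ = 0.49:
  ψ = 0.490: g = -0.0452, g' = -1.058 → ψ = 0.447
  ψ = 0.447: g = 0.0004, g' = -1.080 → ψ = 0.448
Converged at ψ = 0.448.
Compositions from xᵢ = zᵢ/(1+ψ(Kᵢ−1)), yᵢ = Kᵢxᵢ:
  diethyl ether: x = 0.197, y = 0.711
  toluene: x = 0.803, y = 0.289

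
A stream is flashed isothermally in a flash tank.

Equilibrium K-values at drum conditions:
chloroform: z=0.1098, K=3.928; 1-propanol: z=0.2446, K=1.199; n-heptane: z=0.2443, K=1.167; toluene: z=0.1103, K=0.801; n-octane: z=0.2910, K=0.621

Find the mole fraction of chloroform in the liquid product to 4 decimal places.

x_chloroform = 0.0345

Let ψ = V/F and solve Σ zᵢ(Kᵢ−1)/(1+ψ(Kᵢ−1)) = 0.
g(0) = ΣzᵢKᵢ − 1 = 0.2787 and g(1) = 1 − Σzᵢ/Kᵢ = -0.0476, so a root lies in (0, 1).
Newton iteration, ψ⁰ = 0.62:
  ψ = 0.6200: g = 0.02529, g' = -0.2091 → ψ = 0.7409
  ψ = 0.7409: g = 0.00107, g' = -0.1933 → ψ = 0.7464
Converged at ψ = 0.7464.
Compositions from xᵢ = zᵢ/(1+ψ(Kᵢ−1)), yᵢ = Kᵢxᵢ:
  chloroform: x = 0.0345, y = 0.1354
  1-propanol: x = 0.2130, y = 0.2553
  n-heptane: x = 0.2172, y = 0.2535
  toluene: x = 0.1295, y = 0.1038
  n-octane: x = 0.4058, y = 0.2520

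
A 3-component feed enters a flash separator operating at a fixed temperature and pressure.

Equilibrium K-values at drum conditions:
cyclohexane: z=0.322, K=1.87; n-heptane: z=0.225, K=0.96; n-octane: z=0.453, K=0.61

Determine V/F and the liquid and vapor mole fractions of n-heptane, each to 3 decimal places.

V/F = 0.354, x_n-heptane = 0.228, y_n-heptane = 0.219

Rachford–Rice: g(V/F) = Σ zᵢ(Kᵢ−1)/(1+V/F(Kᵢ−1)) = 0.
g(0) = ΣzᵢKᵢ − 1 = 0.094 and g(1) = 1 − Σzᵢ/Kᵢ = -0.149, so a root lies in (0, 1).
Newton iteration, V/F⁰ = 0.53:
  V/F = 0.530: g = -0.0402, g' = -0.224 → V/F = 0.351
  V/F = 0.351: g = 0.0009, g' = -0.236 → V/F = 0.354
Converged at V/F = 0.354.
Compositions from xᵢ = zᵢ/(1+V/F(Kᵢ−1)), yᵢ = Kᵢxᵢ:
  cyclohexane: x = 0.246, y = 0.460
  n-heptane: x = 0.228, y = 0.219
  n-octane: x = 0.526, y = 0.321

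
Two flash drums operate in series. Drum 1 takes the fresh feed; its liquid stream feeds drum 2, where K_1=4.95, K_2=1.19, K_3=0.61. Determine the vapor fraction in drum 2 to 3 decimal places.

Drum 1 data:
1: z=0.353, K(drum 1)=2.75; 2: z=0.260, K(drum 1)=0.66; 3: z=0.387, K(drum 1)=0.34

V/F (drum 2) = 0.803

Drum 1:
Iterate (Newton) starting at ψ₁ = 0.5:
  ψ₁ = 0.500: g = -0.1583, g' = -0.727 → ψ₁ = 0.282
  ψ₁ = 0.282: g = 0.0019, g' = -0.776 → ψ₁ = 0.285
Converged at ψ₁ = 0.285.
Drum-1 compositions:
  1: x = 0.236, y = 0.648
  2: x = 0.288, y = 0.190
  3: x = 0.477, y = 0.162
Drum-2 feed = drum-1 liquid: z₂ = (0.2356, 0.2879, 0.4765).
Drum 2:
Rachford–Rice: g(ψ₂) = Σ zᵢ(Kᵢ−1)/(1+ψ₂(Kᵢ−1)) = 0.
Check two-phase: ΣzᵢKᵢ = 1.800 > 1 and Σzᵢ/Kᵢ = 1.071 > 1, so g(0) = 0.800 > 0 and g(1) = -0.071 < 0.
Newton iteration, ψ₂⁰ = 0.56:
  ψ₂ = 0.560: g = 0.1014, g' = -0.483 → ψ₂ = 0.770
  ψ₂ = 0.770: g = 0.0125, g' = -0.381 → ψ₂ = 0.803
Converged at ψ₂ = 0.803.
  1: x = 0.056, y = 0.280
  2: x = 0.250, y = 0.297
  3: x = 0.694, y = 0.423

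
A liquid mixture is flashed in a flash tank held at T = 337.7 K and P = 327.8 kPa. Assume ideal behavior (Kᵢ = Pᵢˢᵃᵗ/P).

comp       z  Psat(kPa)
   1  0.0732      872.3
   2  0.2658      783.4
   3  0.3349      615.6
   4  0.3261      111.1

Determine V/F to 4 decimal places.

V/F = 0.7311

Raoult's law: Kᵢ = Pᵢˢᵃᵗ/P = Pᵢˢᵃᵗ/327.8.
  K_1 = 872.3/327.8 = 2.661074, K_2 = 783.4/327.8 = 2.389872, K_3 = 615.6/327.8 = 1.877974, K_4 = 111.1/327.8 = 0.338926
Rachford–Rice: g(V/F) = Σ zᵢ(Kᵢ−1)/(1+V/F(Kᵢ−1)) = 0.
g(0) = ΣzᵢKᵢ − 1 = 0.5695 and g(1) = 1 − Σzᵢ/Kᵢ = -0.2792, so a root lies in (0, 1).
Newton iteration, V/F⁰ = 0.5:
  V/F = 0.5000: g = 0.16670, g' = -0.6817 → V/F = 0.7446
  V/F = 0.7446: g = -0.01082, g' = -0.8115 → V/F = 0.7312
  V/F = 0.7312: g = -0.00010, g' = -0.7972 → V/F = 0.7311
Converged at V/F = 0.7311.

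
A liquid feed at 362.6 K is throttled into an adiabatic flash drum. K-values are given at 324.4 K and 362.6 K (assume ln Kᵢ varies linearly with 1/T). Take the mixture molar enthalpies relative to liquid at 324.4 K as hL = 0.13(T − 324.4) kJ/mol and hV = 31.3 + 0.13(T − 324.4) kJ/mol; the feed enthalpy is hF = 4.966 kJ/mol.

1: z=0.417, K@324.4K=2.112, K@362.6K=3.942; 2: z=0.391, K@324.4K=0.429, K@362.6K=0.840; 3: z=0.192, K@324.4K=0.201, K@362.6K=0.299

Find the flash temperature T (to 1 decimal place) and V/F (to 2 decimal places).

T = 325.8 K, V/F = 0.15

Adiabatic flash: solve Rachford–Rice at each trial T, then check hF = ψ·hV(T) + (1−ψ)·hL(T).
  T = 324.4 K: K = (2.112, 0.429, 0.201), RR gives ψ = 0.120, H_out = 3.745 kJ/mol
  T = 362.6 K: K = (3.942, 0.840, 0.299), RR gives ψ = 0.785, H_out = 29.531 kJ/mol
  T = 343.5 K: K = (2.936, 0.612, 0.248), RR gives ψ = 0.487, H_out = 17.741 kJ/mol
  T = 333.9 K: K = (2.500, 0.514, 0.224), RR gives ψ = 0.319, H_out = 11.229 kJ/mol
  T = 329.1 K: K = (2.298, 0.470, 0.212), RR gives ψ = 0.225, H_out = 7.646 kJ/mol
  T = 326.8 K: K = (2.206, 0.450, 0.207), RR gives ψ = 0.175, H_out = 5.798 kJ/mol
Linear interpolation between T = 324.4 (H_out = 3.745) and T = 326.8 (H_out = 5.798) on hF = 4.966 gives T ≈ 325.8 K, at which ψ = 0.15.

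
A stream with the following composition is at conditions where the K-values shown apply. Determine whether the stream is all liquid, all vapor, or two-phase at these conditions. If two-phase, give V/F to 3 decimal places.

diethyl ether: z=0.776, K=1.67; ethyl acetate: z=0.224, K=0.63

all vapor

ΣzᵢKᵢ = 1.437; Σzᵢ/Kᵢ = 0.820.
Since Σzᵢ/Kᵢ < 1 the mixture is above its dew point — single vapor phase.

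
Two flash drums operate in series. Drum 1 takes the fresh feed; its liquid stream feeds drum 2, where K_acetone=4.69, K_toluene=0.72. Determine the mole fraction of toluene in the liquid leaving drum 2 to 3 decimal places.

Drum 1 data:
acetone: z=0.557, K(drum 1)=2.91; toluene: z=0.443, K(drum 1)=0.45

x_toluene (drum 2) = 0.929

Drum 1:
Let ψ₁ = V/F and solve Σ zᵢ(Kᵢ−1)/(1+ψ₁(Kᵢ−1)) = 0.
g(0) = ΣzᵢKᵢ − 1 = 0.820 and g(1) = 1 − Σzᵢ/Kᵢ = -0.176, so a root lies in (0, 1).
Binary case is linear: z₁(K₁−1)(1+ψ₁(K₂−1)) + z₂(K₂−1)(1+ψ₁(K₁−1)) = 0
⇒ ψ₁ = [z₁(K₁−1)+z₂(K₂−1)] / [−(K₁−1)(K₂−1)] = 0.8202/1.0505 = 0.781
Drum-1 compositions:
  acetone: x = 0.224, y = 0.651
  toluene: x = 0.776, y = 0.349
Drum-2 feed = drum-1 liquid: z₂ = (0.2236, 0.7764).
Drum 2:
Rachford–Rice: g(ψ₂) = Σ zᵢ(Kᵢ−1)/(1+ψ₂(Kᵢ−1)) = 0.
Feasibility: ΣzᵢKᵢ = 1.608, Σzᵢ/Kᵢ = 1.126 — both > 1, two phases present.
Iterate (Newton) starting at ψ₂ = 0.37:
  ψ₂ = 0.370: g = 0.1063, g' = -0.620 → ψ₂ = 0.541
  ψ₂ = 0.541: g = 0.0189, g' = -0.423 → ψ₂ = 0.586
  ψ₂ = 0.586: g = 0.0007, g' = -0.391 → ψ₂ = 0.588
Converged at ψ₂ = 0.588.
  acetone: x = 0.071, y = 0.331
  toluene: x = 0.929, y = 0.669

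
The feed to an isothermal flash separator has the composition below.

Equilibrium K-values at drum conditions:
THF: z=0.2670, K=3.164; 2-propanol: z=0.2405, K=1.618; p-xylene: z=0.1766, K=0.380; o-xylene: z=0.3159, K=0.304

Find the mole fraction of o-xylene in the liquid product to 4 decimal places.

Let ψ = V/F and solve Σ zᵢ(Kᵢ−1)/(1+ψ(Kᵢ−1)) = 0.
Check two-phase: ΣzᵢKᵢ = 1.3971 > 1 and Σzᵢ/Kᵢ = 1.7369 > 1, so g(0) = 0.3971 > 0 and g(1) = -0.7369 < 0.
Newton iteration, ψ⁰ = 0.5:
  ψ = 0.5000: g = -0.10484, g' = -0.8446 → ψ = 0.3759
  ψ = 0.3759: g = -0.00129, g' = -0.8368 → ψ = 0.3743
Converged at ψ = 0.3743.
Compositions from xᵢ = zᵢ/(1+ψ(Kᵢ−1)), yᵢ = Kᵢxᵢ:
  THF: x = 0.1475, y = 0.4667
  2-propanol: x = 0.1953, y = 0.3160
  p-xylene: x = 0.2300, y = 0.0874
  o-xylene: x = 0.4272, y = 0.1299

x_o-xylene = 0.4272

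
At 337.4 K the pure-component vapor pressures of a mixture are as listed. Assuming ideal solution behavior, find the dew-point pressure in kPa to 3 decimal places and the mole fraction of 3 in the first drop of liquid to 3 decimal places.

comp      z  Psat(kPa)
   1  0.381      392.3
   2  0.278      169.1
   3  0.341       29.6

At the dew point ψ → 1, so Σzᵢ/Kᵢ = 1 with Kᵢ = Pᵢˢᵃᵗ/P ⇒ 1/P = Σzᵢ/Pᵢˢᵃᵗ.
1/P = 0.381/392.3 + 0.278/169.1 + 0.341/29.6 = 0.014135 ⇒ P = 70.744 kPa
xᵢ = zᵢP/Pᵢˢᵃᵗ ⇒ x_3 = 0.341·70.744/29.6 = 0.815

Pdew = 70.744 kPa, x_3 = 0.815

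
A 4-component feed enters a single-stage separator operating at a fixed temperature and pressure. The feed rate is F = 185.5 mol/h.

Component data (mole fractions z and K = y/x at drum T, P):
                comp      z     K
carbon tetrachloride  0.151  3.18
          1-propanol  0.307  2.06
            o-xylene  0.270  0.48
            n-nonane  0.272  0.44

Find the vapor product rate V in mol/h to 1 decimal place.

Iterate (Newton) starting at ψ = 0.5:
  ψ = 0.500: g = -0.0311, g' = -0.610 → ψ = 0.449
Converged at ψ = 0.449.
Then V = ψ·F = 0.4493·185.5 = 83.3 mol/h and L = F − V = 102.2 mol/h.

V = 83.3 mol/h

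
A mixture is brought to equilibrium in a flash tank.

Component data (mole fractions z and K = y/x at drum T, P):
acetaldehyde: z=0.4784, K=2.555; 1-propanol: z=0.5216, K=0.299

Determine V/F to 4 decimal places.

V/F = 0.3470

Binary case is linear: z₁(K₁−1)(1+V/F(K₂−1)) + z₂(K₂−1)(1+V/F(K₁−1)) = 0
⇒ V/F = [z₁(K₁−1)+z₂(K₂−1)] / [−(K₁−1)(K₂−1)] = 0.37827/1.09006 = 0.3470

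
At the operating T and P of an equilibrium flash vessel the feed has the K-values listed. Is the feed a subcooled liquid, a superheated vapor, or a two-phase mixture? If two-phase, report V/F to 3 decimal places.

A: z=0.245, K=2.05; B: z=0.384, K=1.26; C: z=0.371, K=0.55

ΣzᵢKᵢ = 1.190; Σzᵢ/Kᵢ = 1.099.
Both exceed 1, so a two-phase solution exists.
Material balance + equilibrium reduce to Σ zᵢ(Kᵢ−1)/(1+ψ(Kᵢ−1)) = 0.
Newton–Raphson from ψ = 0.5:
  ψ = 0.500: g = 0.0416, g' = -0.262 → ψ = 0.659
Converged at ψ = 0.659.

two-phase, V/F = 0.659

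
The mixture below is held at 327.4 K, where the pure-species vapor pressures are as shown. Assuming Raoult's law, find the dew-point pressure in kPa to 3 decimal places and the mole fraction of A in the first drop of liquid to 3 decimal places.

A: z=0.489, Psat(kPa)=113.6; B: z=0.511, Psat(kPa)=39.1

At the dew point ψ → 1, so Σzᵢ/Kᵢ = 1 with Kᵢ = Pᵢˢᵃᵗ/P ⇒ 1/P = Σzᵢ/Pᵢˢᵃᵗ.
1/P = 0.489/113.6 + 0.511/39.1 = 0.017374 ⇒ P = 57.558 kPa
xᵢ = zᵢP/Pᵢˢᵃᵗ ⇒ x_A = 0.489·57.558/113.6 = 0.248

Pdew = 57.558 kPa, x_A = 0.248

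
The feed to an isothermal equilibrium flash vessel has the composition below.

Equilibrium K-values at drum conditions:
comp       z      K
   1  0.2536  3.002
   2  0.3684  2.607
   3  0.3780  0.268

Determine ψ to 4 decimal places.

ψ = 0.6346

Newton–Raphson from ψ = 0.5:
  ψ = 0.5000: g = 0.14556, g' = -1.0502 → ψ = 0.6386
  ψ = 0.6386: g = -0.00456, g' = -1.1417 → ψ = 0.6346
Converged at ψ = 0.6346.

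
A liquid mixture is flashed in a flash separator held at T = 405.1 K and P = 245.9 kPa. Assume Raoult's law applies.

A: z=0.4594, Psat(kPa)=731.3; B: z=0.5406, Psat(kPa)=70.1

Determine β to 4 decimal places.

Raoult's law: Kᵢ = Pᵢˢᵃᵗ/P = Pᵢˢᵃᵗ/245.9.
  K_A = 731.3/245.9 = 2.973973, K_B = 70.1/245.9 = 0.285075
Let β = V/F and solve Σ zᵢ(Kᵢ−1)/(1+β(Kᵢ−1)) = 0.
Check two-phase: ΣzᵢKᵢ = 1.5204 > 1 and Σzᵢ/Kᵢ = 2.0508 > 1, so g(0) = 0.5204 > 0 and g(1) = -1.0508 < 0.
Iterate (Newton) starting at β = 0.5:
  β = 0.5000: g = -0.14511, g' = -1.1227 → β = 0.3707
  β = 0.3707: g = -0.00224, g' = -1.1084 → β = 0.3687
Converged at β = 0.3687.

β = 0.3687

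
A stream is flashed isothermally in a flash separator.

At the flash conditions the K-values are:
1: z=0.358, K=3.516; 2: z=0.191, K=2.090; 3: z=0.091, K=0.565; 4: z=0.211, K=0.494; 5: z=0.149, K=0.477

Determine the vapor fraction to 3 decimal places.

ψ = 0.857

Newton iteration, ψ⁰ = 0.5:
  ψ = 0.500: g = 0.2346, g' = -0.739 → ψ = 0.817
  ψ = 0.817: g = 0.0252, g' = -0.629 → ψ = 0.857
Converged at ψ = 0.857.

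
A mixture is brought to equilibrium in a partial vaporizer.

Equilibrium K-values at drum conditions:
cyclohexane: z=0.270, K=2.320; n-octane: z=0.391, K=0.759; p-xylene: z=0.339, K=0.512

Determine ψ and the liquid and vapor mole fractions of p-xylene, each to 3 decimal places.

ψ = 0.199, x_p-xylene = 0.375, y_p-xylene = 0.192

Iterate (Newton) starting at ψ = 0.45:
  ψ = 0.450: g = -0.0941, g' = -0.346 → ψ = 0.178
  ψ = 0.178: g = 0.0088, g' = -0.430 → ψ = 0.199
Converged at ψ = 0.199.
Compositions from xᵢ = zᵢ/(1+ψ(Kᵢ−1)), yᵢ = Kᵢxᵢ:
  cyclohexane: x = 0.214, y = 0.496
  n-octane: x = 0.411, y = 0.312
  p-xylene: x = 0.375, y = 0.192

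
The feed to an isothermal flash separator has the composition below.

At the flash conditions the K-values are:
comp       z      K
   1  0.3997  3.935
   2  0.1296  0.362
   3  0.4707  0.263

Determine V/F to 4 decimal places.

V/F = 0.3534

Material balance + equilibrium reduce to Σ zᵢ(Kᵢ−1)/(1+V/F(Kᵢ−1)) = 0.
g(0) = ΣzᵢKᵢ − 1 = 0.7435 and g(1) = 1 − Σzᵢ/Kᵢ = -1.2493, so a root lies in (0, 1).
Newton–Raphson from V/F = 0.58:
  V/F = 0.5800: g = -0.30304, g' = -1.3844 → V/F = 0.3611
  V/F = 0.3611: g = -0.01062, g' = -1.3753 → V/F = 0.3534
Converged at V/F = 0.3534.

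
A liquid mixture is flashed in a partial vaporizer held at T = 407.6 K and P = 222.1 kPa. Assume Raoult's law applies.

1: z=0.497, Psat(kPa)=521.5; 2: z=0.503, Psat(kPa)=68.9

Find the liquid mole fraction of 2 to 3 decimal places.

x_2 = 0.662

Raoult's law: Kᵢ = Pᵢˢᵃᵗ/P = Pᵢˢᵃᵗ/222.1.
  K_1 = 521.5/222.1 = 2.34804, K_2 = 68.9/222.1 = 0.31022
Let ψ = V/F and solve Σ zᵢ(Kᵢ−1)/(1+ψ(Kᵢ−1)) = 0.
Feasibility: ΣzᵢKᵢ = 1.323, Σzᵢ/Kᵢ = 1.833 — both > 1, two phases present.
Binary case is linear: z₁(K₁−1)(1+ψ(K₂−1)) + z₂(K₂−1)(1+ψ(K₁−1)) = 0
⇒ ψ = [z₁(K₁−1)+z₂(K₂−1)] / [−(K₁−1)(K₂−1)] = 0.3230/0.9299 = 0.347
Compositions from xᵢ = zᵢ/(1+ψ(Kᵢ−1)), yᵢ = Kᵢxᵢ:
  1: x = 0.338, y = 0.795
  2: x = 0.662, y = 0.205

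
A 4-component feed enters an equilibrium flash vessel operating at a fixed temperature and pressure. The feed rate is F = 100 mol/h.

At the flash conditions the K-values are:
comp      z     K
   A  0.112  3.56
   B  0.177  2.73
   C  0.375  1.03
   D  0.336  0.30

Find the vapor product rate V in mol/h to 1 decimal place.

Newton iteration, β⁰ = 0.5:
  β = 0.500: g = -0.0608, g' = -0.684 → β = 0.411
  β = 0.411: g = -0.0004, g' = -0.680 → β = 0.410
Converged at β = 0.410.
Then V = β·F = 0.4104·100 = 41.0 mol/h and L = F − V = 59.0 mol/h.

V = 41.0 mol/h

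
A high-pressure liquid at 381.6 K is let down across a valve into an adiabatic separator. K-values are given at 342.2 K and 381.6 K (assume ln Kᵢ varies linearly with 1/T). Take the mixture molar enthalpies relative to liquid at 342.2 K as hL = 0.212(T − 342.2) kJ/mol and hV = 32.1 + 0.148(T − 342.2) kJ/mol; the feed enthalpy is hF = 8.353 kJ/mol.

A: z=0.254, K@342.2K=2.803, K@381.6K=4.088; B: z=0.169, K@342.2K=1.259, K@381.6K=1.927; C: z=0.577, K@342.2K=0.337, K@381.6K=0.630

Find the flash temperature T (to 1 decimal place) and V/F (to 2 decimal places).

T = 349.2 K, V/F = 0.22

Adiabatic flash: solve Rachford–Rice at each trial T, then check hF = ψ·hV(T) + (1−ψ)·hL(T).
  T = 342.2 K: K = (2.803, 1.259, 0.337), RR gives ψ = 0.124, H_out = 3.976 kJ/mol
  T = 381.6 K: K = (4.088, 1.927, 0.630), RR gives ψ = 0.831, H_out = 32.944 kJ/mol
  T = 361.9 K: K = (3.420, 1.576, 0.469), RR gives ψ = 0.403, H_out = 16.608 kJ/mol
  T = 352.0 K: K = (3.103, 1.412, 0.399), RR gives ψ = 0.256, H_out = 10.149 kJ/mol
  T = 347.1 K: K = (2.951, 1.334, 0.367), RR gives ψ = 0.190, H_out = 7.064 kJ/mol
  T = 349.6 K: K = (3.028, 1.374, 0.383), RR gives ψ = 0.223, H_out = 8.635 kJ/mol
  T = 348.4 K: K = (2.991, 1.355, 0.375), RR gives ψ = 0.207, H_out = 7.881 kJ/mol
Linear interpolation between T = 348.4 (H_out = 7.881) and T = 349.6 (H_out = 8.635) on hF = 8.353 gives T ≈ 349.2 K, at which ψ = 0.22.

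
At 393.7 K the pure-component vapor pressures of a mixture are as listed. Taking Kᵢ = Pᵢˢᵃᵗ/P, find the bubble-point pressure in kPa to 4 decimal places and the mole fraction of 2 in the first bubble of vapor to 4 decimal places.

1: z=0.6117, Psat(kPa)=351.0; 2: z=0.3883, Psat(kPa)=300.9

At the bubble point ψ → 0, so ΣzᵢKᵢ = 1 with Kᵢ = Pᵢˢᵃᵗ/P ⇒ P = ΣzᵢPᵢˢᵃᵗ.
P = 0.6117·351.0 + 0.3883·300.9 = 331.5462 kPa
yᵢ = zᵢPᵢˢᵃᵗ/P ⇒ y_2 = 0.3883·300.9/331.5462 = 0.3524

Pbub = 331.5462 kPa, y_2 = 0.3524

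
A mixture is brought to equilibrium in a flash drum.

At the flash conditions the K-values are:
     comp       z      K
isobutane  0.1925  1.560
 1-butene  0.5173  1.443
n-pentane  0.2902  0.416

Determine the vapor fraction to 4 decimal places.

Newton iteration, ψ⁰ = 0.5:
  ψ = 0.5000: g = 0.03245, g' = -0.3023 → ψ = 0.6073
  ψ = 0.6073: g = -0.00161, g' = -0.3343 → ψ = 0.6025
Converged at ψ = 0.6025.

ψ = 0.6025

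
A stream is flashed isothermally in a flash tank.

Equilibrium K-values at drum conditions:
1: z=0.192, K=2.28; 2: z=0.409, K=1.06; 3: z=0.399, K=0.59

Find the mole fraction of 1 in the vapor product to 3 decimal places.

y_1 = 0.299

Rachford–Rice: g(β) = Σ zᵢ(Kᵢ−1)/(1+β(Kᵢ−1)) = 0.
Feasibility: ΣzᵢKᵢ = 1.107, Σzᵢ/Kᵢ = 1.146 — both > 1, two phases present.
Newton–Raphson from β = 0.58:
  β = 0.580: g = -0.0499, g' = -0.220 → β = 0.354
  β = 0.354: g = 0.0018, g' = -0.242 → β = 0.361
Converged at β = 0.361.
Compositions from xᵢ = zᵢ/(1+β(Kᵢ−1)), yᵢ = Kᵢxᵢ:
  1: x = 0.131, y = 0.299
  2: x = 0.400, y = 0.424
  3: x = 0.468, y = 0.276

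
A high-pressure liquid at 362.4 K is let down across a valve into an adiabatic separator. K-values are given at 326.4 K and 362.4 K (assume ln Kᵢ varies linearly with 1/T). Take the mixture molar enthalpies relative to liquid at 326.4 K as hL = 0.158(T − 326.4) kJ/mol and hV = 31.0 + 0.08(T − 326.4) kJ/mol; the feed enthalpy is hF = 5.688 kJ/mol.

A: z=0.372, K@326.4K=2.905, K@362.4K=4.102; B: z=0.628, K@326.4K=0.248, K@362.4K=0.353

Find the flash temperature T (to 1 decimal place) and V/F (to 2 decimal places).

T = 328.0 K, V/F = 0.18

Adiabatic flash: solve Rachford–Rice at each trial T, then check hF = ψ·hV(T) + (1−ψ)·hL(T).
  T = 326.4 K: K = (2.905, 0.248), RR gives ψ = 0.165, H_out = 5.116 kJ/mol
  T = 362.4 K: K = (4.102, 0.353), RR gives ψ = 0.373, H_out = 16.190 kJ/mol
  T = 344.4 K: K = (3.483, 0.299), RR gives ψ = 0.277, H_out = 11.057 kJ/mol
  T = 335.4 K: K = (3.189, 0.273), RR gives ψ = 0.225, H_out = 8.228 kJ/mol
  T = 330.9 K: K = (3.046, 0.260), RR gives ψ = 0.196, H_out = 6.715 kJ/mol
  T = 328.6 K: K = (2.973, 0.254), RR gives ψ = 0.180, H_out = 5.909 kJ/mol
Linear interpolation between T = 326.4 (H_out = 5.116) and T = 328.6 (H_out = 5.909) on hF = 5.688 gives T ≈ 328.0 K, at which ψ = 0.18.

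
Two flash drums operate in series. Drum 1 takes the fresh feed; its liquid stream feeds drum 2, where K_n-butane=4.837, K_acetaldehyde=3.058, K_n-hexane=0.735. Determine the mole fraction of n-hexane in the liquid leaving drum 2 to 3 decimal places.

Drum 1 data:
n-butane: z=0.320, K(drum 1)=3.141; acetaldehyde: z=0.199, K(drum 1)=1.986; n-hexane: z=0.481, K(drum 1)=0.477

x_n-hexane (drum 2) = 0.914

Drum 1:
Iterate (Newton) starting at ψ₁ = 0.5:
  ψ₁ = 0.500: g = 0.1217, g' = -0.670 → ψ₁ = 0.682
  ψ₁ = 0.682: g = 0.0050, g' = -0.629 → ψ₁ = 0.690
Converged at ψ₁ = 0.690.
Drum-1 compositions:
  n-butane: x = 0.129, y = 0.406
  acetaldehyde: x = 0.118, y = 0.235
  n-hexane: x = 0.752, y = 0.359
Drum-2 feed = drum-1 liquid: z₂ = (0.1292, 0.1185, 0.7523).
Drum 2:
Let ψ₂ = V/F and solve Σ zᵢ(Kᵢ−1)/(1+ψ₂(Kᵢ−1)) = 0.
g(0) = ΣzᵢKᵢ − 1 = 0.540 and g(1) = 1 − Σzᵢ/Kᵢ = -0.089, so a root lies in (0, 1).
Newton iteration, ψ₂⁰ = 0.58:
  ψ₂ = 0.580: g = 0.0293, g' = -0.361 → ψ₂ = 0.661
  ψ₂ = 0.661: g = 0.0017, g' = -0.320 → ψ₂ = 0.667
Converged at ψ₂ = 0.667.
  n-butane: x = 0.036, y = 0.176
  acetaldehyde: x = 0.050, y = 0.153
  n-hexane: x = 0.914, y = 0.672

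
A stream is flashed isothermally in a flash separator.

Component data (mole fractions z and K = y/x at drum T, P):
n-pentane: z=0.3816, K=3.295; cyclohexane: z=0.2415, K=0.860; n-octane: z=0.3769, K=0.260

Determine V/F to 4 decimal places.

Material balance + equilibrium reduce to Σ zᵢ(Kᵢ−1)/(1+V/F(Kᵢ−1)) = 0.
g(0) = ΣzᵢKᵢ − 1 = 0.5631 and g(1) = 1 − Σzᵢ/Kᵢ = -0.8462, so a root lies in (0, 1).
Newton iteration, V/F⁰ = 0.5:
  V/F = 0.5000: g = -0.07125, g' = -0.9613 → V/F = 0.4259
  V/F = 0.4259: g = -0.00031, g' = -0.9594 → V/F = 0.4256
Converged at V/F = 0.4256.

V/F = 0.4256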